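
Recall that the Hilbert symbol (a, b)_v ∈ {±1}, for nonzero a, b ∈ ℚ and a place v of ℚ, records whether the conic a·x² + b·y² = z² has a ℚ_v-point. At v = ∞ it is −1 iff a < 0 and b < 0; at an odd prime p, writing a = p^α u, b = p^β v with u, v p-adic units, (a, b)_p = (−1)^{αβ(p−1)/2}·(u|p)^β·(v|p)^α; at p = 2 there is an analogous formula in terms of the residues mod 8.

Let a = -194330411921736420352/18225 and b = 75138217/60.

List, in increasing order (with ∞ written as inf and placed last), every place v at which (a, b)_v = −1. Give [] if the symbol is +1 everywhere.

[3, 5]

(a, b) ≡ (-667, 190095) mod (ℚ^×)²; places V = {2, 3, 5, 7, 11, 19, 23, 29, ∞}.
(a,b)_5: α=-2, u≡2; β=-1, v≡1 (mod 5); (2|5)=-1, (1|5)=+1; sign (−1)^0·-1^-1·+1^-2 = -1.
(a,b)_2: α=10, β=-2; u≡5, v≡7 (mod 8); ε(u)ε(v)=0·1, αω(v)=10·0, βω(u)=-2·1; sum ≡ 0  ⇒  +1.
(a,b)_23: α=3, u≡20; β=1, v≡2 (mod 23); (20|23)=-1, (2|23)=+1; sign (−1)^1·-1^1·+1^3 = +1.
(a,b)_11: α=6, u≡9; β=2, v≡1 (mod 11); (9|11)=+1, (1|11)=+1; sign (−1)^0·+1^2·+1^6 = +1.
(a,b)_∞: sgn(-667)=−, sgn(190095)=+, so +1.
(a,b)_7: α=0, u≡5; β=2, v≡5 (mod 7); (5|7)=-1, (5|7)=-1; sign (−1)^0·-1^2·-1^0 = +1.
(a,b)_3: α=-6, u≡2; β=-1, v≡2 (mod 3); (2|3)=-1, (2|3)=-1; sign (−1)^0·-1^-1·-1^-6 = -1.
(a,b)_29: α=3, u≡9; β=1, v≡13 (mod 29); (9|29)=+1, (13|29)=+1; sign (−1)^0·+1^1·+1^3 = +1.
(a,b)_19: α=2, u≡4; β=1, v≡7 (mod 19); (4|19)=+1, (7|19)=+1; sign (−1)^0·+1^1·+1^2 = +1.
|Ram(-667, 190095)| = 2, even; anisotropic at {3, 5}.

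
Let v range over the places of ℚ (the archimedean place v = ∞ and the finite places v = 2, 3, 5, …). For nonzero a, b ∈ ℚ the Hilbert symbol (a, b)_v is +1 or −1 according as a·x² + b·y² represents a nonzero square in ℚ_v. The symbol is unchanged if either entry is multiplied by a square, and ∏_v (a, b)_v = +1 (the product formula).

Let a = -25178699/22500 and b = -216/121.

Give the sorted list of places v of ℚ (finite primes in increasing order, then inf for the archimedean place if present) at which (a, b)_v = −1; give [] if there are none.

[2, 13, 47, inf]

Mod squares: a ≡ -611, b ≡ -6. Check v ∈ {∞, 2, 3, 5, 7, 11, 13, 29, 47}.
v=∞: -611 < 0 and -6 < 0  ⇒  (a,b)_∞ = -1.
v=5: a=5^-4·(≡1), b=5^0·(≡4) mod 5; (1|5)=+1, (4|5)=+1; (−1)^{-4·0·2}·(+1)^0·(+1)^-4 = +1.
v=3: a=3^-2·(≡1), b=3^3·(≡1) mod 3; (1|3)=+1, (1|3)=+1; (−1)^{-2·3·1}·(+1)^3·(+1)^-2 = +1.
v=47: a=47^1·(≡37), b=47^0·(≡39) mod 47; (37|47)=+1, (39|47)=-1; (−1)^{1·0·23}·(+1)^0·(-1)^1 = -1.
v=11: a=11^0·(≡3), b=11^-2·(≡4) mod 11; (3|11)=+1, (4|11)=+1; (−1)^{0·-2·5}·(+1)^-2·(+1)^0 = +1.
v=13: a=13^1·(≡6), b=13^0·(≡11) mod 13; (6|13)=-1, (11|13)=-1; (−1)^{1·0·6}·(-1)^0·(-1)^1 = -1.
v=2: v_2(a)=-2, v_2(b)=3; units ≡ 5, 5 (mod 8); ε·ε+αω+βω = 0·0+-2·1+3·1 ≡ 1  ⇒  (a,b)_2 = -1.
v=7: a=7^2·(≡6), b=7^0·(≡4) mod 7; (6|7)=-1, (4|7)=+1; (−1)^{2·0·3}·(-1)^0·(+1)^2 = +1.
v=29: a=29^2·(≡10), b=29^0·(≡9) mod 29; (10|29)=-1, (9|29)=+1; (−1)^{2·0·14}·(-1)^0·(+1)^2 = +1.
(-611, -6 / ℚ) ramifies at {2, 13, 47, ∞}: a division algebra.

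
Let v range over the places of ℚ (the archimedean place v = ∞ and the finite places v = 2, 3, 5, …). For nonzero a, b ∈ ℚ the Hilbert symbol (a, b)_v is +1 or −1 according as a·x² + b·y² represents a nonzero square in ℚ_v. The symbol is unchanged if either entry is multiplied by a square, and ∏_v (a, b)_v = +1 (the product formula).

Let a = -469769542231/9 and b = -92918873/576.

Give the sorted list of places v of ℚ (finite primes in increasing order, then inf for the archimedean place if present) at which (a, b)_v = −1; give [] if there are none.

[23, inf]

(a, b) ≡ (-31, -713) mod (ℚ^×)²; places V = {2, 3, 11, 19, 23, 31, ∞}.
(a,b)_23: α=0, u≡11; β=1, v≡22 (mod 23); (11|23)=-1, (22|23)=-1; sign (−1)^0·-1^1·-1^0 = -1.
(a,b)_∞: sgn(-31)=−, sgn(-713)=−, so -1.
(a,b)_19: α=4, u≡5; β=4, v≡11 (mod 19); (5|19)=+1, (11|19)=+1; sign (−1)^0·+1^4·+1^4 = +1.
(a,b)_3: α=-2, u≡2; β=-2, v≡1 (mod 3); (2|3)=-1, (1|3)=+1; sign (−1)^0·-1^-2·+1^-2 = +1.
(a,b)_11: α=2, u≡6; β=0, v≡2 (mod 11); (6|11)=-1, (2|11)=-1; sign (−1)^0·-1^0·-1^2 = +1.
(a,b)_31: α=3, u≡30; β=1, v≡9 (mod 31); (30|31)=-1, (9|31)=+1; sign (−1)^1·-1^1·+1^3 = +1.
(a,b)_2: α=0, β=-6; u≡1, v≡7 (mod 8); ε(u)ε(v)=0·1, αω(v)=0·0, βω(u)=-6·0; sum ≡ 0  ⇒  +1.
Ram(-31, -713) = {23, ∞}; no ℚ_23-point on the conic.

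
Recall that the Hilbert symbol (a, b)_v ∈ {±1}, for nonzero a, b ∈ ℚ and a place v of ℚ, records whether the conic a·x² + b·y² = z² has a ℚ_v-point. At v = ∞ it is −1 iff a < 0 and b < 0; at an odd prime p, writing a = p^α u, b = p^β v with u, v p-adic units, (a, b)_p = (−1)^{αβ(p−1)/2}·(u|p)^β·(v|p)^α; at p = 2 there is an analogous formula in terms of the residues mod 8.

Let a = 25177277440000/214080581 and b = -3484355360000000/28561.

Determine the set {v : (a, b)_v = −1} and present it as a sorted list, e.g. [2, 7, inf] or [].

[31, 43]

(a, b) ≡ (296786, -226610) mod (ℚ^×)²; places V = {2, 5, 7, 11, 13, 17, 19, 29, 31, 43, ∞}.
(a,b)_2: α=13, β=11; u≡1, v≡7 (mod 8); ε(u)ε(v)=0·1, αω(v)=13·0, βω(u)=11·0; sum ≡ 0  ⇒  +1.
(a,b)_19: α=-2, u≡5; β=0, v≡8 (mod 19); (5|19)=+1, (8|19)=-1; sign (−1)^0·+1^0·-1^-2 = +1.
(a,b)_17: α=1, u≡8; β=1, v≡9 (mod 17); (8|17)=+1, (9|17)=+1; sign (−1)^0·+1^1·+1^1 = +1.
(a,b)_13: α=-2, u≡12; β=-4, v≡8 (mod 13); (12|13)=+1, (8|13)=-1; sign (−1)^0·+1^-4·-1^-2 = +1.
(a,b)_∞: sgn(296786)=+, sgn(-226610)=−, so +1.
(a,b)_7: α=1, u≡3; β=0, v≡4 (mod 7); (3|7)=-1, (4|7)=+1; sign (−1)^0·-1^0·+1^1 = +1.
(a,b)_31: α=2, u≡3; β=3, v≡13 (mod 31); (3|31)=-1, (13|31)=-1; sign (−1)^0·-1^3·-1^2 = -1.
(a,b)_43: α=1, u≡30; β=1, v≡3 (mod 43); (30|43)=-1, (3|43)=-1; sign (−1)^1·-1^1·-1^1 = -1.
(a,b)_5: α=4, u≡4; β=7, v≡2 (mod 5); (4|5)=+1, (2|5)=-1; sign (−1)^0·+1^7·-1^4 = +1.
(a,b)_29: α=-1, u≡21; β=0, v≡16 (mod 29); (21|29)=-1, (16|29)=+1; sign (−1)^0·-1^0·+1^-1 = +1.
(a,b)_11: α=-2, u≡7; β=0, v≡4 (mod 11); (7|11)=-1, (4|11)=+1; sign (−1)^0·-1^0·+1^-2 = +1.
Ram(296786, -226610) = {31, 43}; no ℚ_31-point on the conic.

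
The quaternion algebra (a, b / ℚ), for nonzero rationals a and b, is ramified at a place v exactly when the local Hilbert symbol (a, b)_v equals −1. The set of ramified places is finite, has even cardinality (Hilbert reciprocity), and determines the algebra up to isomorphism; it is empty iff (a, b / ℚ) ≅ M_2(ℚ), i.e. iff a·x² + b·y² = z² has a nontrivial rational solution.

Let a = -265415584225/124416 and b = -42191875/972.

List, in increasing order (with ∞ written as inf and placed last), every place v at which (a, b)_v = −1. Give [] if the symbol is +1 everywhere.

Mod squares: a ≡ -6, b ≡ -561. Check v ∈ {∞, 2, 3, 5, 11, 17, 19, 29}.
v=29: a=29^2·(≡5), b=29^0·(≡15) mod 29; (5|29)=+1, (15|29)=-1; (−1)^{2·0·14}·(+1)^0·(-1)^2 = +1.
v=11: a=11^2·(≡4), b=11^1·(≡5) mod 11; (4|11)=+1, (5|11)=+1; (−1)^{2·1·5}·(+1)^1·(+1)^2 = +1.
v=2: v_2(a)=-9, v_2(b)=-2; units ≡ 5, 7 (mod 8); ε·ε+αω+βω = 0·1+-9·0+-2·1 ≡ 0  ⇒  (a,b)_2 = +1.
v=5: a=5^2·(≡1), b=5^4·(≡4) mod 5; (1|5)=+1, (4|5)=+1; (−1)^{2·4·2}·(+1)^4·(+1)^2 = +1.
v=3: a=3^-5·(≡1), b=3^-5·(≡2) mod 3; (1|3)=+1, (2|3)=-1; (−1)^{-5·-5·1}·(+1)^-5·(-1)^-5 = +1.
v=17: a=17^2·(≡10), b=17^1·(≡2) mod 17; (10|17)=-1, (2|17)=+1; (−1)^{2·1·8}·(-1)^1·(+1)^2 = -1.
v=19: a=19^2·(≡18), b=19^2·(≡17) mod 19; (18|19)=-1, (17|19)=+1; (−1)^{2·2·9}·(-1)^2·(+1)^2 = +1.
v=∞: -6 < 0 and -561 < 0  ⇒  (a,b)_∞ = -1.
|Ram(-6, -561)| = 2, even; anisotropic at {17, ∞}.

[17, inf]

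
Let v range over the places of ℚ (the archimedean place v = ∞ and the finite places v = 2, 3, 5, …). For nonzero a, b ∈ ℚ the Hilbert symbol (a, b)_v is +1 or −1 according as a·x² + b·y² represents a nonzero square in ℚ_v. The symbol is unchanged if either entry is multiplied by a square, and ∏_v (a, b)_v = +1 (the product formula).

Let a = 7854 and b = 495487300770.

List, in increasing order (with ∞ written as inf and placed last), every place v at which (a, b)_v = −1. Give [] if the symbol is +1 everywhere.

Mod squares: a ≡ 7854, b ≡ 3570. Check v ∈ {∞, 2, 3, 5, 7, 11, 17}.
v=11: a=11^1·(≡10), b=11^2·(≡8) mod 11; (10|11)=-1, (8|11)=-1; (−1)^{1·2·5}·(-1)^2·(-1)^1 = -1.
v=2: v_2(a)=1, v_2(b)=1; units ≡ 7, 1 (mod 8); ε·ε+αω+βω = 1·0+1·0+1·0 ≡ 0  ⇒  (a,b)_2 = +1.
v=3: a=3^1·(≡2), b=3^5·(≡2) mod 3; (2|3)=-1, (2|3)=-1; (−1)^{1·5·1}·(-1)^5·(-1)^1 = -1.
v=17: a=17^1·(≡3), b=17^3·(≡11) mod 17; (3|17)=-1, (11|17)=-1; (−1)^{1·3·8}·(-1)^3·(-1)^1 = +1.
v=7: a=7^1·(≡2), b=7^3·(≡5) mod 7; (2|7)=+1, (5|7)=-1; (−1)^{1·3·3}·(+1)^3·(-1)^1 = +1.
v=∞: 7854 > 0 and 3570 > 0  ⇒  (a,b)_∞ = +1.
v=5: a=5^0·(≡4), b=5^1·(≡4) mod 5; (4|5)=+1, (4|5)=+1; (−1)^{0·1·2}·(+1)^1·(+1)^0 = +1.
Ram(7854, 3570) = {3, 11}; no ℚ_3-point on the conic.

[3, 11]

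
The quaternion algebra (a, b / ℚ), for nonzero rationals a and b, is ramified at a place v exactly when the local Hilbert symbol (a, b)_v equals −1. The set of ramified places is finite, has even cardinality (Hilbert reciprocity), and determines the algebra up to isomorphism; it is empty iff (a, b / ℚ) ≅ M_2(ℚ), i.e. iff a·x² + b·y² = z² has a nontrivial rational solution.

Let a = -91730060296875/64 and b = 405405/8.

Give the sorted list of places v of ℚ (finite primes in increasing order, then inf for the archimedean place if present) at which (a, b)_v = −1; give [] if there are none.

[2, 3]

(a, b) ≡ (-651, 10010) mod (ℚ^×)²; places V = {2, 3, 5, 7, 11, 13, 31, ∞}.
(a,b)_5: α=6, u≡4; β=1, v≡2 (mod 5); (4|5)=+1, (2|5)=-1; sign (−1)^0·+1^1·-1^6 = +1.
(a,b)_11: α=2, u≡9; β=1, v≡2 (mod 11); (9|11)=+1, (2|11)=-1; sign (−1)^0·+1^1·-1^2 = +1.
(a,b)_∞: sgn(-651)=−, sgn(10010)=+, so +1.
(a,b)_7: α=3, u≡6; β=1, v≡4 (mod 7); (6|7)=-1, (4|7)=+1; sign (−1)^1·-1^1·+1^3 = +1.
(a,b)_3: α=3, u≡2; β=4, v≡2 (mod 3); (2|3)=-1, (2|3)=-1; sign (−1)^0·-1^4·-1^3 = -1.
(a,b)_2: α=-6, β=-3; u≡5, v≡5 (mod 8); ε(u)ε(v)=0·0, αω(v)=-6·1, βω(u)=-3·1; sum ≡ 1  ⇒  -1.
(a,b)_31: α=1, u≡18; β=0, v≡10 (mod 31); (18|31)=+1, (10|31)=+1; sign (−1)^0·+1^0·+1^1 = +1.
(a,b)_13: α=2, u≡4; β=1, v≡3 (mod 13); (4|13)=+1, (3|13)=+1; sign (−1)^0·+1^1·+1^2 = +1.
(-651, 10010 / ℚ) ramifies at {2, 3}: a division algebra.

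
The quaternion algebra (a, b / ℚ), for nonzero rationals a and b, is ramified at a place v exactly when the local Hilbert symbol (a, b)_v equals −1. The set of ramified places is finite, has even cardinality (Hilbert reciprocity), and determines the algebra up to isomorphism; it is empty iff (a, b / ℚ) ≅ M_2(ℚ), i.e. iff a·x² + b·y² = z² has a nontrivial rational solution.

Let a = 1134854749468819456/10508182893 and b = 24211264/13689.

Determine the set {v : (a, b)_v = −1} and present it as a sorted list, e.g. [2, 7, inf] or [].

(a, b) ≡ (13, 1309) mod (ℚ^×)²; places V = {2, 3, 7, 11, 13, 17, ∞}.
(a,b)_11: α=4, u≡6; β=1, v≡9 (mod 11); (6|11)=-1, (9|11)=+1; sign (−1)^0·-1^1·+1^4 = -1.
(a,b)_2: α=16, β=6; u≡5, v≡5 (mod 8); ε(u)ε(v)=0·0, αω(v)=16·1, βω(u)=6·1; sum ≡ 0  ⇒  +1.
(a,b)_17: α=6, u≡16; β=3, v≡8 (mod 17); (16|17)=+1, (8|17)=+1; sign (−1)^0·+1^3·+1^6 = +1.
(a,b)_7: α=2, u≡3; β=1, v≡6 (mod 7); (3|7)=-1, (6|7)=-1; sign (−1)^0·-1^1·-1^2 = -1.
(a,b)_∞: sgn(13)=+, sgn(1309)=+, so +1.
(a,b)_3: α=-14, u≡1; β=-4, v≡1 (mod 3); (1|3)=+1, (1|3)=+1; sign (−1)^0·+1^-4·+1^-14 = +1.
(a,b)_13: α=-3, u≡10; β=-2, v≡4 (mod 13); (10|13)=+1, (4|13)=+1; sign (−1)^0·+1^-2·+1^-3 = +1.
|Ram(13, 1309)| = 2, even; anisotropic at {7, 11}.

[7, 11]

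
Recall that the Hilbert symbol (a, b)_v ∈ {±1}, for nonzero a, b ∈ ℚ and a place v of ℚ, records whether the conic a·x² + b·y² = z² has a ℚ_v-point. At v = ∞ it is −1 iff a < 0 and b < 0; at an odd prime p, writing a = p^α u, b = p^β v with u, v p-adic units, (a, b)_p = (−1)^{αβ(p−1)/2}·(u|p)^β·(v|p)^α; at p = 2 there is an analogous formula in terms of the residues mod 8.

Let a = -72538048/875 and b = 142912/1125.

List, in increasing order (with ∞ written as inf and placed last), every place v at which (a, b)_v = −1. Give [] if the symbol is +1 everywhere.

[5, 11, 19, 29]

(a, b) ≡ (-327845, 11165) mod (ℚ^×)²; places V = {2, 3, 5, 7, 11, 17, 19, 29, ∞}.
(a,b)_19: α=1, u≡11; β=0, v≡8 (mod 19); (11|19)=+1, (8|19)=-1; sign (−1)^0·+1^0·-1^1 = -1.
(a,b)_2: α=6, β=6; u≡3, v≡5 (mod 8); ε(u)ε(v)=1·0, αω(v)=6·1, βω(u)=6·1; sum ≡ 0  ⇒  +1.
(a,b)_5: α=-3, u≡1; β=-3, v≡3 (mod 5); (1|5)=+1, (3|5)=-1; sign (−1)^0·+1^-3·-1^-3 = -1.
(a,b)_3: α=0, u≡1; β=-2, v≡2 (mod 3); (1|3)=+1, (2|3)=-1; sign (−1)^0·+1^-2·-1^0 = +1.
(a,b)_∞: sgn(-327845)=−, sgn(11165)=+, so +1.
(a,b)_29: α=1, u≡5; β=1, v≡10 (mod 29); (5|29)=+1, (10|29)=-1; sign (−1)^0·+1^1·-1^1 = -1.
(a,b)_17: α=1, u≡7; β=0, v≡9 (mod 17); (7|17)=-1, (9|17)=+1; sign (−1)^0·-1^0·+1^1 = +1.
(a,b)_7: α=-1, u≡2; β=1, v≡5 (mod 7); (2|7)=+1, (5|7)=-1; sign (−1)^1·+1^1·-1^-1 = +1.
(a,b)_11: α=2, u≡2; β=1, v≡4 (mod 11); (2|11)=-1, (4|11)=+1; sign (−1)^0·-1^1·+1^2 = -1.
(-327845, 11165 / ℚ) ramifies at {5, 11, 19, 29}: a division algebra.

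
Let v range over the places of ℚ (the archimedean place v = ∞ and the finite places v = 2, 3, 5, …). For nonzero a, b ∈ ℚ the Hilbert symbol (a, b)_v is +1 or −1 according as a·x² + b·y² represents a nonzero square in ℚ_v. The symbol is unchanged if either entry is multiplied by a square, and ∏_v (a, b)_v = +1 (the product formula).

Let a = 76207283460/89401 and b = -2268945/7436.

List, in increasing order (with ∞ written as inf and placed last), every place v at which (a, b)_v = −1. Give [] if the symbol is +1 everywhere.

[5, 7]

Mod squares: a ≡ 1785, b ≡ -1155. Check v ∈ {∞, 2, 3, 5, 7, 11, 13, 17, 23}.
v=3: a=3^7·(≡1), b=3^3·(≡2) mod 3; (1|3)=+1, (2|3)=-1; (−1)^{7·3·1}·(+1)^3·(-1)^7 = +1.
v=∞: 1785 > 0 and -1155 < 0  ⇒  (a,b)_∞ = +1.
v=13: a=13^-2·(≡1), b=13^-2·(≡2) mod 13; (1|13)=+1, (2|13)=-1; (−1)^{-2·-2·6}·(+1)^-2·(-1)^-2 = +1.
v=17: a=17^1·(≡14), b=17^0·(≡4) mod 17; (14|17)=-1, (4|17)=+1; (−1)^{1·0·8}·(-1)^0·(+1)^1 = +1.
v=7: a=7^1·(≡5), b=7^5·(≡6) mod 7; (5|7)=-1, (6|7)=-1; (−1)^{1·5·3}·(-1)^5·(-1)^1 = -1.
v=23: a=23^-2·(≡7), b=23^0·(≡4) mod 23; (7|23)=-1, (4|23)=+1; (−1)^{-2·0·11}·(-1)^0·(+1)^-2 = +1.
v=2: v_2(a)=2, v_2(b)=-2; units ≡ 1, 5 (mod 8); ε·ε+αω+βω = 0·0+2·1+-2·0 ≡ 0  ⇒  (a,b)_2 = +1.
v=11: a=11^4·(≡9), b=11^-1·(≡5) mod 11; (9|11)=+1, (5|11)=+1; (−1)^{4·-1·5}·(+1)^-1·(+1)^4 = +1.
v=5: a=5^1·(≡2), b=5^1·(≡1) mod 5; (2|5)=-1, (1|5)=+1; (−1)^{1·1·2}·(-1)^1·(+1)^1 = -1.
(1785, -1155 / ℚ) ramifies at {5, 7}: a division algebra.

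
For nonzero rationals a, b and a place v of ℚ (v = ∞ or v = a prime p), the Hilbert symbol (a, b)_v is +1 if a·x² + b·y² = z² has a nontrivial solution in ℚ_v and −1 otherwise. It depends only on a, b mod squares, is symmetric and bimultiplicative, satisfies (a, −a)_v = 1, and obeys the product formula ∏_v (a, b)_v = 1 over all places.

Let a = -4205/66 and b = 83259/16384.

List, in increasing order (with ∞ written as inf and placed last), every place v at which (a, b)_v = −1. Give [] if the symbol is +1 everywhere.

(a, b) ≡ (-330, 11) mod (ℚ^×)²; places V = {2, 3, 5, 11, 29, ∞}.
(a,b)_5: α=1, u≡4; β=0, v≡1 (mod 5); (4|5)=+1, (1|5)=+1; sign (−1)^0·+1^0·+1^1 = +1.
(a,b)_29: α=2, u≡3; β=2, v≡17 (mod 29); (3|29)=-1, (17|29)=-1; sign (−1)^0·-1^2·-1^2 = +1.
(a,b)_3: α=-1, u≡1; β=2, v≡2 (mod 3); (1|3)=+1, (2|3)=-1; sign (−1)^0·+1^2·-1^-1 = -1.
(a,b)_11: α=-1, u≡5; β=1, v≡9 (mod 11); (5|11)=+1, (9|11)=+1; sign (−1)^1·+1^1·+1^-1 = -1.
(a,b)_2: α=-1, β=-14; u≡3, v≡3 (mod 8); ε(u)ε(v)=1·1, αω(v)=-1·1, βω(u)=-14·1; sum ≡ 0  ⇒  +1.
(a,b)_∞: sgn(-330)=−, sgn(11)=+, so +1.
(-330, 11 / ℚ) ramifies at {3, 11}: a division algebra.

[3, 11]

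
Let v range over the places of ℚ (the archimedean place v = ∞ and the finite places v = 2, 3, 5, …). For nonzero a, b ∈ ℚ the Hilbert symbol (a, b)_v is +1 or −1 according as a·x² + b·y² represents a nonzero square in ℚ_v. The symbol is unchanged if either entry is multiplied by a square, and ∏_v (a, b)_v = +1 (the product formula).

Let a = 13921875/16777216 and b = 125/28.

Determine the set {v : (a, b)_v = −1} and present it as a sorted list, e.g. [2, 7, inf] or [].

Mod squares: a ≡ 11, b ≡ 35. Check v ∈ {∞, 2, 3, 5, 7, 11}.
v=2: v_2(a)=-24, v_2(b)=-2; units ≡ 3, 3 (mod 8); ε·ε+αω+βω = 1·1+-24·1+-2·1 ≡ 1  ⇒  (a,b)_2 = -1.
v=11: a=11^1·(≡4), b=11^0·(≡8) mod 11; (4|11)=+1, (8|11)=-1; (−1)^{1·0·5}·(+1)^0·(-1)^1 = -1.
v=3: a=3^4·(≡2), b=3^0·(≡2) mod 3; (2|3)=-1, (2|3)=-1; (−1)^{4·0·1}·(-1)^0·(-1)^4 = +1.
v=∞: 11 > 0 and 35 > 0  ⇒  (a,b)_∞ = +1.
v=7: a=7^0·(≡2), b=7^-1·(≡5) mod 7; (2|7)=+1, (5|7)=-1; (−1)^{0·-1·3}·(+1)^-1·(-1)^0 = +1.
v=5: a=5^6·(≡1), b=5^3·(≡2) mod 5; (1|5)=+1, (2|5)=-1; (−1)^{6·3·2}·(+1)^3·(-1)^6 = +1.
|Ram(11, 35)| = 2, even; anisotropic at {2, 11}.

[2, 11]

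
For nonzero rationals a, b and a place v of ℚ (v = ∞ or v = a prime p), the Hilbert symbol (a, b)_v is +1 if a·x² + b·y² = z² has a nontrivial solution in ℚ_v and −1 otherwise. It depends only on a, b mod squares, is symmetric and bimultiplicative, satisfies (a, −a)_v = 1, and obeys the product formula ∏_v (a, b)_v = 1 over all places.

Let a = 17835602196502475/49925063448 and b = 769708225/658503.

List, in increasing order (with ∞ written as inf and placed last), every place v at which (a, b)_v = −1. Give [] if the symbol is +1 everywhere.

[3, 13, 23, 29]

(a, b) ≡ (1924962, 41847) mod (ℚ^×)²; places V = {2, 3, 5, 7, 11, 13, 23, 29, 37, 47, ∞}.
(a,b)_37: α=1, u≡26; β=1, v≡27 (mod 37); (26|37)=+1, (27|37)=+1; sign (−1)^0·+1^1·+1^1 = +1.
(a,b)_2: α=-3, β=0; u≡1, v≡7 (mod 8); ε(u)ε(v)=0·1, αω(v)=-3·0, βω(u)=0·0; sum ≡ 0  ⇒  +1.
(a,b)_5: α=2, u≡3; β=2, v≡3 (mod 5); (3|5)=-1, (3|5)=-1; sign (−1)^0·-1^2·-1^2 = +1.
(a,b)_3: α=-9, u≡2; β=-3, v≡2 (mod 3); (2|3)=-1, (2|3)=-1; sign (−1)^1·-1^-3·-1^-9 = -1.
(a,b)_23: α=3, u≡22; β=2, v≡7 (mod 23); (22|23)=-1, (7|23)=-1; sign (−1)^0·-1^2·-1^3 = -1.
(a,b)_11: α=4, u≡8; β=2, v≡9 (mod 11); (8|11)=-1, (9|11)=+1; sign (−1)^0·-1^2·+1^4 = +1.
(a,b)_13: α=-1, u≡1; β=1, v≡7 (mod 13); (1|13)=+1, (7|13)=-1; sign (−1)^0·+1^1·-1^-1 = -1.
(a,b)_29: α=-3, u≡26; β=-3, v≡1 (mod 29); (26|29)=-1, (1|29)=+1; sign (−1)^0·-1^-3·+1^-3 = -1.
(a,b)_47: α=2, u≡39; β=0, v≡21 (mod 47); (39|47)=-1, (21|47)=+1; sign (−1)^0·-1^0·+1^2 = +1.
(a,b)_7: α=2, u≡2; β=0, v≡1 (mod 7); (2|7)=+1, (1|7)=+1; sign (−1)^0·+1^0·+1^2 = +1.
(a,b)_∞: sgn(1924962)=+, sgn(41847)=+, so +1.
(1924962, 41847 / ℚ) ramifies at {3, 13, 23, 29}: a division algebra.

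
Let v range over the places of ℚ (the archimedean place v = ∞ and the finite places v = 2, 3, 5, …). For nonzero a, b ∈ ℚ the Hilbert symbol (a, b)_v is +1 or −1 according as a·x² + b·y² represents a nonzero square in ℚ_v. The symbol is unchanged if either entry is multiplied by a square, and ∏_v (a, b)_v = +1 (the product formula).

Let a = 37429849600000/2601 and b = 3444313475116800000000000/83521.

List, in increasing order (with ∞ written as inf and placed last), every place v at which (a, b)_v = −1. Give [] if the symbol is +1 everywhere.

(a, b) ≡ (715, 1430) mod (ℚ^×)²; places V = {2, 3, 5, 11, 13, 17, ∞}.
(a,b)_5: α=5, u≡2; β=11, v≡4 (mod 5); (2|5)=-1, (4|5)=+1; sign (−1)^0·-1^11·+1^5 = -1.
(a,b)_2: α=12, β=17; u≡3, v≡3 (mod 8); ε(u)ε(v)=1·1, αω(v)=12·1, βω(u)=17·1; sum ≡ 0  ⇒  +1.
(a,b)_∞: sgn(715)=+, sgn(1430)=+, so +1.
(a,b)_3: α=-2, u≡1; β=2, v≡2 (mod 3); (1|3)=+1, (2|3)=-1; sign (−1)^0·+1^2·-1^-2 = +1.
(a,b)_11: α=3, u≡2; β=5, v≡9 (mod 11); (2|11)=-1, (9|11)=+1; sign (−1)^1·-1^5·+1^3 = +1.
(a,b)_13: α=3, u≡12; β=5, v≡11 (mod 13); (12|13)=+1, (11|13)=-1; sign (−1)^0·+1^5·-1^3 = -1.
(a,b)_17: α=-2, u≡1; β=-4, v≡2 (mod 17); (1|17)=+1, (2|17)=+1; sign (−1)^0·+1^-4·+1^-2 = +1.
(715, 1430 / ℚ) ramifies at {5, 13}: a division algebra.

[5, 13]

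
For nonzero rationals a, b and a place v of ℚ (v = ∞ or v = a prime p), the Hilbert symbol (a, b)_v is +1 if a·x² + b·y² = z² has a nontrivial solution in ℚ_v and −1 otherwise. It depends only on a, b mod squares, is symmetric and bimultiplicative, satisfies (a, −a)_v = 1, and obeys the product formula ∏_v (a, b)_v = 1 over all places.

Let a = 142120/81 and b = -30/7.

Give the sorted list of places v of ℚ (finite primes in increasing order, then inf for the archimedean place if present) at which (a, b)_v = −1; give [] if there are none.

[2, 5, 7, 11, 17, 19]

Mod squares: a ≡ 35530, b ≡ -210. Check v ∈ {∞, 2, 3, 5, 7, 11, 17, 19}.
v=5: a=5^1·(≡4), b=5^1·(≡2) mod 5; (4|5)=+1, (2|5)=-1; (−1)^{1·1·2}·(+1)^1·(-1)^1 = -1.
v=17: a=17^1·(≡1), b=17^0·(≡3) mod 17; (1|17)=+1, (3|17)=-1; (−1)^{1·0·8}·(+1)^0·(-1)^1 = -1.
v=∞: 35530 > 0 and -210 < 0  ⇒  (a,b)_∞ = +1.
v=3: a=3^-4·(≡1), b=3^1·(≡2) mod 3; (1|3)=+1, (2|3)=-1; (−1)^{-4·1·1}·(+1)^1·(-1)^-4 = +1.
v=11: a=11^1·(≡7), b=11^0·(≡2) mod 11; (7|11)=-1, (2|11)=-1; (−1)^{1·0·5}·(-1)^0·(-1)^1 = -1.
v=19: a=19^1·(≡14), b=19^0·(≡12) mod 19; (14|19)=-1, (12|19)=-1; (−1)^{1·0·9}·(-1)^0·(-1)^1 = -1.
v=7: a=7^0·(≡5), b=7^-1·(≡5) mod 7; (5|7)=-1, (5|7)=-1; (−1)^{0·-1·3}·(-1)^-1·(-1)^0 = -1.
v=2: v_2(a)=3, v_2(b)=1; units ≡ 5, 7 (mod 8); ε·ε+αω+βω = 0·1+3·0+1·1 ≡ 1  ⇒  (a,b)_2 = -1.
(35530, -210 / ℚ) ramifies at {2, 5, 7, 11, 17, 19}: a division algebra.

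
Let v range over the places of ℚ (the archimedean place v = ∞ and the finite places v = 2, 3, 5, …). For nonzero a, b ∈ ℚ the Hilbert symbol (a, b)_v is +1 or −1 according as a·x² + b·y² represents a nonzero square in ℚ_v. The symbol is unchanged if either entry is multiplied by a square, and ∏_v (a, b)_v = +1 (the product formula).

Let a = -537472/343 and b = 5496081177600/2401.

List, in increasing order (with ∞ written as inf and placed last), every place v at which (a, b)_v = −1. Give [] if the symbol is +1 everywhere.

[2, 7]

(a, b) ≡ (-58786, 391) mod (ℚ^×)²; places V = {2, 3, 5, 7, 13, 17, 19, 23, ∞}.
(a,b)_5: α=0, u≡1; β=2, v≡4 (mod 5); (1|5)=+1, (4|5)=+1; sign (−1)^0·+1^2·+1^0 = +1.
(a,b)_7: α=-3, u≡2; β=-4, v≡6 (mod 7); (2|7)=+1, (6|7)=-1; sign (−1)^0·+1^-4·-1^-3 = -1.
(a,b)_∞: sgn(-58786)=−, sgn(391)=+, so +1.
(a,b)_19: α=1, u≡3; β=2, v≡11 (mod 19); (3|19)=-1, (11|19)=+1; sign (−1)^0·-1^2·+1^1 = +1.
(a,b)_3: α=0, u≡2; β=2, v≡1 (mod 3); (2|3)=-1, (1|3)=+1; sign (−1)^0·-1^2·+1^0 = +1.
(a,b)_2: α=7, β=10; u≡7, v≡7 (mod 8); ε(u)ε(v)=1·1, αω(v)=7·0, βω(u)=10·0; sum ≡ 1  ⇒  -1.
(a,b)_23: α=0, u≡4; β=1, v≡14 (mod 23); (4|23)=+1, (14|23)=-1; sign (−1)^0·+1^1·-1^0 = +1.
(a,b)_17: α=1, u≡7; β=1, v≡6 (mod 17); (7|17)=-1, (6|17)=-1; sign (−1)^0·-1^1·-1^1 = +1.
(a,b)_13: α=1, u≡7; β=2, v≡4 (mod 13); (7|13)=-1, (4|13)=+1; sign (−1)^0·-1^2·+1^1 = +1.
Ram(-58786, 391) = {2, 7}; no ℚ_2-point on the conic.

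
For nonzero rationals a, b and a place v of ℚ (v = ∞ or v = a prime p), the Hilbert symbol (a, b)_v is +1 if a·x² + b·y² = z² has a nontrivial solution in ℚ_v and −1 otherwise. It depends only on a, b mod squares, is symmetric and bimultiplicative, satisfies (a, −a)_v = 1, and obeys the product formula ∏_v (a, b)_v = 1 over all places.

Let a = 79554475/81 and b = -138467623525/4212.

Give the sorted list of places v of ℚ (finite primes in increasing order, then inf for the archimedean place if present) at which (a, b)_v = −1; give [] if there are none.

Mod squares: a ≡ 91, b ≡ -17017. Check v ∈ {∞, 2, 3, 5, 7, 11, 13, 17}.
v=11: a=11^2·(≡4), b=11^5·(≡4) mod 11; (4|11)=+1, (4|11)=+1; (−1)^{2·5·5}·(+1)^5·(+1)^2 = +1.
v=7: a=7^1·(≡3), b=7^1·(≡3) mod 7; (3|7)=-1, (3|7)=-1; (−1)^{1·1·3}·(-1)^1·(-1)^1 = -1.
v=3: a=3^-4·(≡1), b=3^-4·(≡2) mod 3; (1|3)=+1, (2|3)=-1; (−1)^{-4·-4·1}·(+1)^-4·(-1)^-4 = +1.
v=5: a=5^2·(≡4), b=5^2·(≡2) mod 5; (4|5)=+1, (2|5)=-1; (−1)^{2·2·2}·(+1)^2·(-1)^2 = +1.
v=17: a=17^2·(≡10), b=17^3·(≡4) mod 17; (10|17)=-1, (4|17)=+1; (−1)^{2·3·8}·(-1)^3·(+1)^2 = -1.
v=2: v_2(a)=0, v_2(b)=-2; units ≡ 3, 7 (mod 8); ε·ε+αω+βω = 1·1+0·0+-2·1 ≡ 1  ⇒  (a,b)_2 = -1.
v=∞: 91 > 0 and -17017 < 0  ⇒  (a,b)_∞ = +1.
v=13: a=13^1·(≡11), b=13^-1·(≡10) mod 13; (11|13)=-1, (10|13)=+1; (−1)^{1·-1·6}·(-1)^-1·(+1)^1 = -1.
Ram(91, -17017) = {2, 7, 13, 17}; no ℚ_2-point on the conic.

[2, 7, 13, 17]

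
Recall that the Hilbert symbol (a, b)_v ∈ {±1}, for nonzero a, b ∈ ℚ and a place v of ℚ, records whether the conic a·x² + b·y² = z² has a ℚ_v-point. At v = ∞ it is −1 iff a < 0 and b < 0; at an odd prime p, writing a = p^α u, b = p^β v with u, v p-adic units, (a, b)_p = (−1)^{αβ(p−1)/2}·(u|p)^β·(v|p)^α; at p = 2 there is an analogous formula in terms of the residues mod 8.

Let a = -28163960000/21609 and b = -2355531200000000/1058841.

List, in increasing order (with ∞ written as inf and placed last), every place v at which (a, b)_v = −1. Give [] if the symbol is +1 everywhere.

(a, b) ≡ (-11, -23) mod (ℚ^×)²; places V = {2, 3, 5, 7, 11, 23, ∞}.
(a,b)_23: α=2, u≡18; β=3, v≡10 (mod 23); (18|23)=+1, (10|23)=-1; sign (−1)^0·+1^3·-1^2 = +1.
(a,b)_11: α=3, u≡8; β=2, v≡2 (mod 11); (8|11)=-1, (2|11)=-1; sign (−1)^0·-1^2·-1^3 = -1.
(a,b)_2: α=6, β=12; u≡5, v≡1 (mod 8); ε(u)ε(v)=0·0, αω(v)=6·0, βω(u)=12·1; sum ≡ 0  ⇒  +1.
(a,b)_∞: sgn(-11)=−, sgn(-23)=−, so -1.
(a,b)_7: α=-4, u≡3; β=-6, v≡3 (mod 7); (3|7)=-1, (3|7)=-1; sign (−1)^0·-1^-6·-1^-4 = +1.
(a,b)_3: α=-2, u≡1; β=-2, v≡1 (mod 3); (1|3)=+1, (1|3)=+1; sign (−1)^0·+1^-2·+1^-2 = +1.
(a,b)_5: α=4, u≡1; β=8, v≡3 (mod 5); (1|5)=+1, (3|5)=-1; sign (−1)^0·+1^8·-1^4 = +1.
Ram(-11, -23) = {11, ∞}; no ℚ_11-point on the conic.

[11, inf]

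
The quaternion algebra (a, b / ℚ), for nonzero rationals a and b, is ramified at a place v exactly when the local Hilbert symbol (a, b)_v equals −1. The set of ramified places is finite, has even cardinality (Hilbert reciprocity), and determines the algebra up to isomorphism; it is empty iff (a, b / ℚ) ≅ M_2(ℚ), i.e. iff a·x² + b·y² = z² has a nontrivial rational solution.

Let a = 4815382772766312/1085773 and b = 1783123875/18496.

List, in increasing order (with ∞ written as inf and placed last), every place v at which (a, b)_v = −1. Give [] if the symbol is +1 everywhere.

Mod squares: a ≡ 30643314, b ≡ 880555. Check v ∈ {∞, 2, 3, 5, 13, 17, 19, 23, 29, 31}.
v=5: a=5^0·(≡4), b=5^3·(≡1) mod 5; (4|5)=+1, (1|5)=+1; (−1)^{0·3·2}·(+1)^3·(+1)^0 = +1.
v=23: a=23^1·(≡10), b=23^1·(≡9) mod 23; (10|23)=-1, (9|23)=+1; (−1)^{1·1·11}·(-1)^1·(+1)^1 = +1.
v=17: a=17^-4·(≡16), b=17^-2·(≡14) mod 17; (16|17)=+1, (14|17)=-1; (−1)^{-4·-2·8}·(+1)^-2·(-1)^-4 = +1.
v=31: a=31^3·(≡18), b=31^1·(≡20) mod 31; (18|31)=+1, (20|31)=+1; (−1)^{3·1·15}·(+1)^1·(+1)^3 = -1.
v=3: a=3^13·(≡2), b=3^4·(≡1) mod 3; (2|3)=-1, (1|3)=+1; (−1)^{13·4·1}·(-1)^4·(+1)^13 = +1.
v=13: a=13^-1·(≡5), b=13^1·(≡5) mod 13; (5|13)=-1, (5|13)=-1; (−1)^{-1·1·6}·(-1)^1·(-1)^-1 = +1.
v=∞: 30643314 > 0 and 880555 > 0  ⇒  (a,b)_∞ = +1.
v=2: v_2(a)=3, v_2(b)=-6; units ≡ 1, 3 (mod 8); ε·ε+αω+βω = 0·1+3·1+-6·0 ≡ 1  ⇒  (a,b)_2 = -1.
v=19: a=19^1·(≡15), b=19^1·(≡7) mod 19; (15|19)=-1, (7|19)=+1; (−1)^{1·1·9}·(-1)^1·(+1)^1 = +1.
v=29: a=29^1·(≡22), b=29^0·(≡4) mod 29; (22|29)=+1, (4|29)=+1; (−1)^{1·0·14}·(+1)^0·(+1)^1 = +1.
(30643314, 880555 / ℚ) ramifies at {2, 31}: a division algebra.

[2, 31]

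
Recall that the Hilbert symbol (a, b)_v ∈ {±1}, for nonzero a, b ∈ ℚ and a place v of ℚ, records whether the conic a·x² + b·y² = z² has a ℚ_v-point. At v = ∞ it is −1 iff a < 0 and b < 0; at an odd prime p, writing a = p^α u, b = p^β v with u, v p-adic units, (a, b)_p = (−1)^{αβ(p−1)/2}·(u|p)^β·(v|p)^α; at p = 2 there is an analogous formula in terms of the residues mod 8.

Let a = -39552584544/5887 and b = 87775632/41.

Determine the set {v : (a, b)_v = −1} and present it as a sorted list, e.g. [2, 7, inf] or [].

[]

Mod squares: a ≡ -15890042, b ≡ 8897. Check v ∈ {∞, 2, 3, 7, 11, 19, 29, 31, 41, 47, 53}.
v=31: a=31^1·(≡13), b=31^1·(≡18) mod 31; (13|31)=-1, (18|31)=+1; (−1)^{1·1·15}·(-1)^1·(+1)^1 = +1.
v=19: a=19^1·(≡7), b=19^0·(≡7) mod 19; (7|19)=+1, (7|19)=+1; (−1)^{1·0·9}·(+1)^0·(+1)^1 = +1.
v=47: a=47^1·(≡4), b=47^0·(≡42) mod 47; (4|47)=+1, (42|47)=+1; (−1)^{1·0·23}·(+1)^0·(+1)^1 = +1.
v=2: v_2(a)=5, v_2(b)=4; units ≡ 3, 1 (mod 8); ε·ε+αω+βω = 1·0+5·0+4·1 ≡ 0  ⇒  (a,b)_2 = +1.
v=29: a=29^-2·(≡18), b=29^0·(≡24) mod 29; (18|29)=-1, (24|29)=+1; (−1)^{-2·0·14}·(-1)^0·(+1)^-2 = +1.
v=∞: -15890042 < 0 and 8897 > 0  ⇒  (a,b)_∞ = +1.
v=7: a=7^-1·(≡3), b=7^1·(≡4) mod 7; (3|7)=-1, (4|7)=+1; (−1)^{-1·1·3}·(-1)^1·(+1)^-1 = +1.
v=41: a=41^1·(≡28), b=41^-1·(≡3) mod 41; (28|41)=-1, (3|41)=-1; (−1)^{1·-1·20}·(-1)^-1·(-1)^1 = +1.
v=53: a=53^0·(≡52), b=53^2·(≡46) mod 53; (52|53)=+1, (46|53)=+1; (−1)^{0·2·26}·(+1)^2·(+1)^0 = +1.
v=11: a=11^2·(≡10), b=11^0·(≡4) mod 11; (10|11)=-1, (4|11)=+1; (−1)^{2·0·5}·(-1)^0·(+1)^2 = +1.
v=3: a=3^2·(≡1), b=3^2·(≡2) mod 3; (1|3)=+1, (2|3)=-1; (−1)^{2·2·1}·(+1)^2·(-1)^2 = +1.
Ram(a, b) = ∅: the form -15890042·x² + 8897·y² − z² is isotropic over every ℚ_v, so by Hasse–Minkowski it is isotropic over ℚ.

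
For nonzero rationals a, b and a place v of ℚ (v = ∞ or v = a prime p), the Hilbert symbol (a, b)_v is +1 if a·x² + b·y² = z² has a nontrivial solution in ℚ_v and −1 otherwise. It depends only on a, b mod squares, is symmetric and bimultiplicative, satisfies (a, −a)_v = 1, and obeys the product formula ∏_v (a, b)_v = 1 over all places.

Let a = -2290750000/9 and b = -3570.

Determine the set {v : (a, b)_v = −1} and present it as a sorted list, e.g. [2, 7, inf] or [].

[2, 3, 5, inf]

(a, b) ≡ (-187, -3570) mod (ℚ^×)²; places V = {2, 3, 5, 7, 11, 17, ∞}.
(a,b)_5: α=6, u≡3; β=1, v≡1 (mod 5); (3|5)=-1, (1|5)=+1; sign (−1)^0·-1^1·+1^6 = -1.
(a,b)_11: α=1, u≡1; β=0, v≡5 (mod 11); (1|11)=+1, (5|11)=+1; sign (−1)^0·+1^0·+1^1 = +1.
(a,b)_∞: sgn(-187)=−, sgn(-3570)=−, so -1.
(a,b)_17: α=1, u≡14; β=1, v≡11 (mod 17); (14|17)=-1, (11|17)=-1; sign (−1)^0·-1^1·-1^1 = +1.
(a,b)_2: α=4, β=1; u≡5, v≡7 (mod 8); ε(u)ε(v)=0·1, αω(v)=4·0, βω(u)=1·1; sum ≡ 1  ⇒  -1.
(a,b)_3: α=-2, u≡2; β=1, v≡1 (mod 3); (2|3)=-1, (1|3)=+1; sign (−1)^0·-1^1·+1^-2 = -1.
(a,b)_7: α=2, u≡2; β=1, v≡1 (mod 7); (2|7)=+1, (1|7)=+1; sign (−1)^0·+1^1·+1^2 = +1.
|Ram(-187, -3570)| = 4, even; anisotropic at {2, 3, 5, ∞}.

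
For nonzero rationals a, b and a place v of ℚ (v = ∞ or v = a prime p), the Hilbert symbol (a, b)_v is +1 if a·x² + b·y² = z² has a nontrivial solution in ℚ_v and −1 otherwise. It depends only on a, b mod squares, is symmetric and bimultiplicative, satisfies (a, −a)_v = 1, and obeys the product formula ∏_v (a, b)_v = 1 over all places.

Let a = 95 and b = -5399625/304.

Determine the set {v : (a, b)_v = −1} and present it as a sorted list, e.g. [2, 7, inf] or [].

Mod squares: a ≡ 95, b ≡ -33915. Check v ∈ {∞, 2, 3, 5, 7, 11, 17, 19}.
v=19: a=19^1·(≡5), b=19^-1·(≡5) mod 19; (5|19)=+1, (5|19)=+1; (−1)^{1·-1·9}·(+1)^-1·(+1)^1 = -1.
v=3: a=3^0·(≡2), b=3^1·(≡2) mod 3; (2|3)=-1, (2|3)=-1; (−1)^{0·1·1}·(-1)^1·(-1)^0 = -1.
v=11: a=11^0·(≡7), b=11^2·(≡5) mod 11; (7|11)=-1, (5|11)=+1; (−1)^{0·2·5}·(-1)^2·(+1)^0 = +1.
v=7: a=7^0·(≡4), b=7^1·(≡6) mod 7; (4|7)=+1, (6|7)=-1; (−1)^{0·1·3}·(+1)^1·(-1)^0 = +1.
v=∞: 95 > 0 and -33915 < 0  ⇒  (a,b)_∞ = +1.
v=17: a=17^0·(≡10), b=17^1·(≡7) mod 17; (10|17)=-1, (7|17)=-1; (−1)^{0·1·8}·(-1)^1·(-1)^0 = -1.
v=2: v_2(a)=0, v_2(b)=-4; units ≡ 7, 5 (mod 8); ε·ε+αω+βω = 1·0+0·1+-4·0 ≡ 0  ⇒  (a,b)_2 = +1.
v=5: a=5^1·(≡4), b=5^3·(≡2) mod 5; (4|5)=+1, (2|5)=-1; (−1)^{1·3·2}·(+1)^3·(-1)^1 = -1.
Ram(95, -33915) = {3, 5, 17, 19}; no ℚ_3-point on the conic.

[3, 5, 17, 19]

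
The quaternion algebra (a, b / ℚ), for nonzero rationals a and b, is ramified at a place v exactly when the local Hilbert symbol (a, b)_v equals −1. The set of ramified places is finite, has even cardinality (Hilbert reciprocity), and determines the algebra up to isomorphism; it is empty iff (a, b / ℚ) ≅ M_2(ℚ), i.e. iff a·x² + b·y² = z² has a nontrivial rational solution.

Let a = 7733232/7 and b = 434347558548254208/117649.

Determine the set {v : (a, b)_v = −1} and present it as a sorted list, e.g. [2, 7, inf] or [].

Mod squares: a ≡ 4641, b ≡ 4862. Check v ∈ {∞, 2, 3, 7, 11, 13, 17}.
v=13: a=13^1·(≡7), b=13^3·(≡10) mod 13; (7|13)=-1, (10|13)=+1; (−1)^{1·3·6}·(-1)^3·(+1)^1 = -1.
v=7: a=7^-1·(≡3), b=7^-6·(≡4) mod 7; (3|7)=-1, (4|7)=+1; (−1)^{-1·-6·3}·(-1)^-6·(+1)^-1 = +1.
v=∞: 4641 > 0 and 4862 > 0  ⇒  (a,b)_∞ = +1.
v=17: a=17^1·(≡16), b=17^3·(≡11) mod 17; (16|17)=+1, (11|17)=-1; (−1)^{1·3·8}·(+1)^3·(-1)^1 = -1.
v=3: a=3^7·(≡2), b=3^10·(≡2) mod 3; (2|3)=-1, (2|3)=-1; (−1)^{7·10·1}·(-1)^10·(-1)^7 = -1.
v=11: a=11^0·(≡8), b=11^3·(≡7) mod 11; (8|11)=-1, (7|11)=-1; (−1)^{0·3·5}·(-1)^3·(-1)^0 = -1.
v=2: v_2(a)=4, v_2(b)=9; units ≡ 1, 7 (mod 8); ε·ε+αω+βω = 0·1+4·0+9·0 ≡ 0  ⇒  (a,b)_2 = +1.
|Ram(4641, 4862)| = 4, even; anisotropic at {3, 11, 13, 17}.

[3, 11, 13, 17]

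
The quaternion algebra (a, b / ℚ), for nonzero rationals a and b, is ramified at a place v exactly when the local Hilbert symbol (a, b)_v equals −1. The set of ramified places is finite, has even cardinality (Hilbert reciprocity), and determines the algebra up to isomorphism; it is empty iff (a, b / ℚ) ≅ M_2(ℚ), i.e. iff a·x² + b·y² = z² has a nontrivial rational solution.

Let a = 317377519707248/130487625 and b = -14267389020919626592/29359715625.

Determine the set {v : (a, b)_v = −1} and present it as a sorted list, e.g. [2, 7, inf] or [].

[3, 7, 11, 19]

Mod squares: a ≡ 504735, b ≡ -7590. Check v ∈ {∞, 2, 3, 5, 7, 11, 13, 19, 23, 41, 53}.
v=7: a=7^1·(≡5), b=7^2·(≡6) mod 7; (5|7)=-1, (6|7)=-1; (−1)^{1·2·3}·(-1)^2·(-1)^1 = -1.
v=3: a=3^-3·(≡2), b=3^-5·(≡2) mod 3; (2|3)=-1, (2|3)=-1; (−1)^{-3·-5·1}·(-1)^-5·(-1)^-3 = -1.
v=19: a=19^1·(≡3), b=19^2·(≡10) mod 19; (3|19)=-1, (10|19)=-1; (−1)^{1·2·9}·(-1)^2·(-1)^1 = -1.
v=41: a=41^-2·(≡10), b=41^-2·(≡32) mod 41; (10|41)=+1, (32|41)=+1; (−1)^{-2·-2·20}·(+1)^-2·(+1)^-2 = +1.
v=13: a=13^6·(≡1), b=13^8·(≡5) mod 13; (1|13)=+1, (5|13)=-1; (−1)^{6·8·6}·(+1)^8·(-1)^6 = +1.
v=53: a=53^2·(≡46), b=53^2·(≡38) mod 53; (46|53)=+1, (38|53)=+1; (−1)^{2·2·26}·(+1)^2·(+1)^2 = +1.
v=23: a=23^-1·(≡9), b=23^-1·(≡17) mod 23; (9|23)=+1, (17|23)=-1; (−1)^{-1·-1·11}·(+1)^-1·(-1)^-1 = +1.
v=∞: 504735 > 0 and -7590 < 0  ⇒  (a,b)_∞ = +1.
v=11: a=11^1·(≡1), b=11^1·(≡5) mod 11; (1|11)=+1, (5|11)=+1; (−1)^{1·1·5}·(+1)^1·(+1)^1 = -1.
v=2: v_2(a)=4, v_2(b)=5; units ≡ 7, 5 (mod 8); ε·ε+αω+βω = 1·0+4·1+5·0 ≡ 0  ⇒  (a,b)_2 = +1.
v=5: a=5^-3·(≡3), b=5^-5·(≡2) mod 5; (3|5)=-1, (2|5)=-1; (−1)^{-3·-5·2}·(-1)^-5·(-1)^-3 = +1.
|Ram(504735, -7590)| = 4, even; anisotropic at {3, 7, 11, 19}.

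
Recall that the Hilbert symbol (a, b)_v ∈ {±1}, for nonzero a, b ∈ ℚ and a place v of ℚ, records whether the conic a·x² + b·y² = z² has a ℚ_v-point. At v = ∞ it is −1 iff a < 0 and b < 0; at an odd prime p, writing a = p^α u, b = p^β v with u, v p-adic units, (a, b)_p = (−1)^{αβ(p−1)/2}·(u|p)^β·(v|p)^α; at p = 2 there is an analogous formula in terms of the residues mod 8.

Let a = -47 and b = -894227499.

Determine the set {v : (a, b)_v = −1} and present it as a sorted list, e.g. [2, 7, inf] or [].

[11, 29, 47, inf]

(a, b) ≡ (-47, -44979) mod (ℚ^×)²; places V = {2, 3, 11, 29, 47, ∞}.
(a,b)_2: α=0, β=0; u≡1, v≡5 (mod 8); ε(u)ε(v)=0·0, αω(v)=0·1, βω(u)=0·0; sum ≡ 0  ⇒  +1.
(a,b)_47: α=1, u≡46; β=3, v≡35 (mod 47); (46|47)=-1, (35|47)=-1; sign (−1)^1·-1^3·-1^1 = -1.
(a,b)_3: α=0, u≡1; β=3, v≡1 (mod 3); (1|3)=+1, (1|3)=+1; sign (−1)^0·+1^3·+1^0 = +1.
(a,b)_29: α=0, u≡11; β=1, v≡8 (mod 29); (11|29)=-1, (8|29)=-1; sign (−1)^0·-1^1·-1^0 = -1.
(a,b)_11: α=0, u≡8; β=1, v≡1 (mod 11); (8|11)=-1, (1|11)=+1; sign (−1)^0·-1^1·+1^0 = -1.
(a,b)_∞: sgn(-47)=−, sgn(-44979)=−, so -1.
(-47, -44979 / ℚ) ramifies at {11, 29, 47, ∞}: a division algebra.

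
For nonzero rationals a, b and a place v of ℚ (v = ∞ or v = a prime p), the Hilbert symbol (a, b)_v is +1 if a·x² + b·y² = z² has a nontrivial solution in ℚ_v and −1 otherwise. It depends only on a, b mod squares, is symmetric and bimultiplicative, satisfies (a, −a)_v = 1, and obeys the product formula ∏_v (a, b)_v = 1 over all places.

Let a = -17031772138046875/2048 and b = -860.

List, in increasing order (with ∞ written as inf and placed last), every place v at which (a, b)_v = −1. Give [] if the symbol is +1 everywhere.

Mod squares: a ≡ -5270, b ≡ -215. Check v ∈ {∞, 2, 5, 11, 17, 31, 43}.
v=11: a=11^2·(≡7), b=11^0·(≡9) mod 11; (7|11)=-1, (9|11)=+1; (−1)^{2·0·5}·(-1)^0·(+1)^2 = +1.
v=∞: -5270 < 0 and -215 < 0  ⇒  (a,b)_∞ = -1.
v=31: a=31^1·(≡5), b=31^0·(≡8) mod 31; (5|31)=+1, (8|31)=+1; (−1)^{1·0·15}·(+1)^0·(+1)^1 = +1.
v=17: a=17^1·(≡1), b=17^0·(≡7) mod 17; (1|17)=+1, (7|17)=-1; (−1)^{1·0·8}·(+1)^0·(-1)^1 = -1.
v=2: v_2(a)=-11, v_2(b)=2; units ≡ 5, 1 (mod 8); ε·ε+αω+βω = 0·0+-11·0+2·1 ≡ 0  ⇒  (a,b)_2 = +1.
v=5: a=5^7·(≡1), b=5^1·(≡3) mod 5; (1|5)=+1, (3|5)=-1; (−1)^{7·1·2}·(+1)^1·(-1)^7 = -1.
v=43: a=43^4·(≡33), b=43^1·(≡23) mod 43; (33|43)=-1, (23|43)=+1; (−1)^{4·1·21}·(-1)^1·(+1)^4 = -1.
|Ram(-5270, -215)| = 4, even; anisotropic at {5, 17, 43, ∞}.

[5, 17, 43, inf]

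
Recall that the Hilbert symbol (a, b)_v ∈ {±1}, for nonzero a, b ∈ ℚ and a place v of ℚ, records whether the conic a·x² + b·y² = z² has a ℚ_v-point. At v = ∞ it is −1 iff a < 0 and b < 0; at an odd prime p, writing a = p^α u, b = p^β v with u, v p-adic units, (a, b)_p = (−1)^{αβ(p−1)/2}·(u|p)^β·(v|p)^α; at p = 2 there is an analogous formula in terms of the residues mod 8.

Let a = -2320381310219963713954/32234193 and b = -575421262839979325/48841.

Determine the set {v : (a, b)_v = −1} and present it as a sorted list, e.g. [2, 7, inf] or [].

(a, b) ≡ (-249458, -77) mod (ℚ^×)²; places V = {2, 3, 5, 7, 11, 13, 17, 23, 29, ∞}.
(a,b)_7: α=4, u≡4; β=5, v≡6 (mod 7); (4|7)=+1, (6|7)=-1; sign (−1)^0·+1^5·-1^4 = +1.
(a,b)_23: α=9, u≡10; β=6, v≡5 (mod 23); (10|23)=-1, (5|23)=-1; sign (−1)^0·-1^6·-1^9 = -1.
(a,b)_2: α=1, β=0; u≡7, v≡3 (mod 8); ε(u)ε(v)=1·1, αω(v)=1·1, βω(u)=0·0; sum ≡ 0  ⇒  +1.
(a,b)_13: α=0, u≡4; β=-2, v≡12 (mod 13); (4|13)=+1, (12|13)=+1; sign (−1)^0·+1^-2·+1^0 = +1.
(a,b)_29: α=3, u≡11; β=2, v≡21 (mod 29); (11|29)=-1, (21|29)=-1; sign (−1)^0·-1^2·-1^3 = -1.
(a,b)_11: α=1, u≡5; β=1, v≡4 (mod 11); (5|11)=+1, (4|11)=+1; sign (−1)^1·+1^1·+1^1 = -1.
(a,b)_17: α=-3, u≡6; β=-2, v≡4 (mod 17); (6|17)=-1, (4|17)=+1; sign (−1)^0·-1^-2·+1^-3 = +1.
(a,b)_∞: sgn(-249458)=−, sgn(-77)=−, so -1.
(a,b)_5: α=0, u≡2; β=2, v≡2 (mod 5); (2|5)=-1, (2|5)=-1; sign (−1)^0·-1^2·-1^0 = +1.
(a,b)_3: α=-8, u≡1; β=0, v≡1 (mod 3); (1|3)=+1, (1|3)=+1; sign (−1)^0·+1^0·+1^-8 = +1.
Ram(-249458, -77) = {11, 23, 29, ∞}; no ℚ_11-point on the conic.

[11, 23, 29, inf]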